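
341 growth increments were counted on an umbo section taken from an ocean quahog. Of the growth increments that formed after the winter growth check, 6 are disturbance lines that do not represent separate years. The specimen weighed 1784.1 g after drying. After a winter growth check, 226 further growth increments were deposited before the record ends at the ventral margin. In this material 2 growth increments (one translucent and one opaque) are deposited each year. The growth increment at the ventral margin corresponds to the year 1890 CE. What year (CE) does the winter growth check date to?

226 growth increments post-date the winter growth check.
Excluding 6 false growth increments: 226 − 6 = 220.
220 growth increments at 2 per year is 220 / 2 = 110 years.
Counting back 110 years from 1890 CE places the winter growth check in 1890 − 110 = 1780 CE.

1780 CE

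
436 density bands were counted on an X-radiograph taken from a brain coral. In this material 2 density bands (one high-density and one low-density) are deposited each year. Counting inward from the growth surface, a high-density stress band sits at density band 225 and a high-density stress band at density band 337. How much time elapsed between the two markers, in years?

The two markers are separated by 337 − 225 = 112 density bands.
Dividing by 2 density bands per year: 112 / 2 = 56 years.

56 yr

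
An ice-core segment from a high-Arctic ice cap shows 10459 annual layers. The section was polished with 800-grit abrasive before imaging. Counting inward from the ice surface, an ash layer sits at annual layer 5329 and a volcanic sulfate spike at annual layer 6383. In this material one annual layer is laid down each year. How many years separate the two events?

6383 − 5329 = 1054 annual layers lie between the two events.
At one annual layer per year, 1054 years elapsed between them.

1054 years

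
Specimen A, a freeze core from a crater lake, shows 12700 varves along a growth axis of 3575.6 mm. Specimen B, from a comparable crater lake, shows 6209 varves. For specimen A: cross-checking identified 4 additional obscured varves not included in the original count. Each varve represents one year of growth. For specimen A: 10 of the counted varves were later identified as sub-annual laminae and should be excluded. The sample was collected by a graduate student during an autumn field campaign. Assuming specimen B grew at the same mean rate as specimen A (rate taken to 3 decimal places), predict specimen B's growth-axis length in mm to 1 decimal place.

Specimen A: correcting the raw count gives 12700 − 10 + 4 = 12694 true varves.
A: 3575.6 mm over 12694 years gives 3575.6 / 12694 ≈ 0.282 mm/yr.
B's length ≈ 0.282 × 6209 = 1750.9 mm.

1750.9 mm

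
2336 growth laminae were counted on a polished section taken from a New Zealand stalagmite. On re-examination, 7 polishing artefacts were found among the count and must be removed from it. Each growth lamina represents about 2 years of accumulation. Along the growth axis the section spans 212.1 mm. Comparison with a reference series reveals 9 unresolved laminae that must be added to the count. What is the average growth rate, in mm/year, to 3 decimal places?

After corrections the count is 2336 − 7 + 9 = 2338 growth laminae.
Multiplying by 2 years per growth lamina: 2338 × 2 = 4676 years.
212.1 mm over 4676 years gives 212.1 / 4676 ≈ 0.045 mm/year.

0.045 mm/year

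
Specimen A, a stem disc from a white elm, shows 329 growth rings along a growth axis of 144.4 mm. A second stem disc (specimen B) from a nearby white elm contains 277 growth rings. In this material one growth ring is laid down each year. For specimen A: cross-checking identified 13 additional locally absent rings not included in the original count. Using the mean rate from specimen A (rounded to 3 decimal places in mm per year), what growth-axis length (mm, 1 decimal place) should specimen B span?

Specimen A: adjusted count: 329 + 13 = 342 growth rings.
A: Mean rate = 144.4 mm / 342 years ≈ 0.422 mm/yr.
Length of B = 0.422 × 277 = 116.9 mm.

116.9 mm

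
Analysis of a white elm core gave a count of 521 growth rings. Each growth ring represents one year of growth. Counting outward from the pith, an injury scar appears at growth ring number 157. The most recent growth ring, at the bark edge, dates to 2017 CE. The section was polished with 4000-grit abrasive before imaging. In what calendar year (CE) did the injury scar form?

1653 CE

521 − 157 = 364 growth rings lie beyond the injury scar toward the bark edge.
2017 − 364 = 1653 CE.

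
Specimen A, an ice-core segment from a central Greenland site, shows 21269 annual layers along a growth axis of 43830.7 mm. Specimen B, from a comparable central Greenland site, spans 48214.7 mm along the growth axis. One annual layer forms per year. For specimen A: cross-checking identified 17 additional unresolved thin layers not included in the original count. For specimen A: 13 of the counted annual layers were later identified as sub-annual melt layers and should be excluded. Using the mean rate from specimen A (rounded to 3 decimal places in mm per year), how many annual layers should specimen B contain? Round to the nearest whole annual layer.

23405 annual layers

Specimen A: true annual layer count = 21269 − 13 + 17 = 21273.
A: Extension rate ≈ 43830.7 / 21273 = 2.060 mm/year.
Specimen B: 48214.7 mm / 2.060 mm per year = 23405.19 years ≈ 23405 annual layers.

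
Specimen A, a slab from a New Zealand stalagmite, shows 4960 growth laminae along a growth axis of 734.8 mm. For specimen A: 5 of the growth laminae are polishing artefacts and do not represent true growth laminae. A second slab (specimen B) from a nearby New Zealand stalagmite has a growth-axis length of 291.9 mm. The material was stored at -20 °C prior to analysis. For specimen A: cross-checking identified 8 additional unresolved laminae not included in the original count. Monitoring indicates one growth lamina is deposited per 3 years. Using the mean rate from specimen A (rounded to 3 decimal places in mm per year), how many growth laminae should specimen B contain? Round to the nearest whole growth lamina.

Specimen A: after corrections the count is 4960 − 5 + 8 = 4963 growth laminae.
Specimen A: 4963 growth laminae at 3 years each span 4963 × 3 = 14889 years.
A: 734.8 mm over 14889 years gives 734.8 / 14889 ≈ 0.049 mm per year.
Specimen B: 291.9 mm / 0.049 mm per year = 5957.14 years; at 3 years per growth lamina that is 5957.14 / 3 ≈ 1986 growth laminae.

1986 growth laminae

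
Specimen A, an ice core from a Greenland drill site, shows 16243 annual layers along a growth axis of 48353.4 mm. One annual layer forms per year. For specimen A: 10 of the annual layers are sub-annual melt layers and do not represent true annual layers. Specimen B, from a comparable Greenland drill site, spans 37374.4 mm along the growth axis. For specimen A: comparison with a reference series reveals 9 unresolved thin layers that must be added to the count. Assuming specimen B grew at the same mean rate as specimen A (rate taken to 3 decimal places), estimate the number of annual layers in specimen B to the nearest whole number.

12554 annual layers

Specimen A: after corrections the count is 16243 − 10 + 9 = 16242 annual layers.
A: 48353.4 mm over 16242 years gives 48353.4 / 16242 ≈ 2.977 mm/year.
For B, 37374.4 / 2.977 = 12554.38 years ≈ 12554 annual layers.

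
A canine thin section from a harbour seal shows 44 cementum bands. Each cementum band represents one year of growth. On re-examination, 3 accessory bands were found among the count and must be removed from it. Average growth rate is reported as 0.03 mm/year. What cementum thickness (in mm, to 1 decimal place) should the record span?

1.2 mm

After corrections the count is 44 − 3 = 41 cementum bands.
41 years at 0.03 mm/year gives 0.03 × 41 = 1.2 mm.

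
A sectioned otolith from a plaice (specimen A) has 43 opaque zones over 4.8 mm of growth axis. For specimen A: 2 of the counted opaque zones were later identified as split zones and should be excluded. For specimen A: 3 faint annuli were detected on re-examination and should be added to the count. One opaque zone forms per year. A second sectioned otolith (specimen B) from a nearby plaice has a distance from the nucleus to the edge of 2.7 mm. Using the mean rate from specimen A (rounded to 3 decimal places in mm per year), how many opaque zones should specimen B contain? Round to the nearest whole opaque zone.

Specimen A: correcting the raw count gives 43 − 2 + 3 = 44 true opaque zones.
A: Extension rate ≈ 4.8 / 44 = 0.109 mm/yr.
B spans 2.7 / 0.109 = 24.77 years ≈ 25 opaque zones.

25 opaque zones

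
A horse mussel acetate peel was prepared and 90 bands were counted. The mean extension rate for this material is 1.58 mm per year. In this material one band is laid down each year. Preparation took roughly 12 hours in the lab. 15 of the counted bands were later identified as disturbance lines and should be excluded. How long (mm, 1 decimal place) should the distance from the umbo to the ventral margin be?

118.5 mm

True band count = 90 − 15 = 75.
75 years at 1.58 mm/year gives 1.58 × 75 = 118.5 mm.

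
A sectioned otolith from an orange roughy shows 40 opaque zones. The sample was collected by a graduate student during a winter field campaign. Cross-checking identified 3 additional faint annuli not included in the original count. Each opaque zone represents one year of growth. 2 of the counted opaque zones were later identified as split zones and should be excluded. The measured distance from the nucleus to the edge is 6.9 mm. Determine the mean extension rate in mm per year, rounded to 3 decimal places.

After corrections the count is 40 − 2 + 3 = 41 opaque zones.
Mean rate = 6.9 mm / 41 years ≈ 0.168 mm per year.

0.168 mm per year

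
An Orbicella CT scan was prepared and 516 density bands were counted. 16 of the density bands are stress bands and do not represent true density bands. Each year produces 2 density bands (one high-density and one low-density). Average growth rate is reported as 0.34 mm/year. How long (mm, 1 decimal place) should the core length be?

After corrections the count is 516 − 16 = 500 density bands.
500 density bands at 2 per year is 500 / 2 = 250 years.
Length ≈ 0.34 × 250 = 85.0 mm.

85.0 mm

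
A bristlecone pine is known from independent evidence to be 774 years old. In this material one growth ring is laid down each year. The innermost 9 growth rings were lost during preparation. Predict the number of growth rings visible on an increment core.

765 growth rings

At one growth ring per year, 774 years correspond to 774 growth rings.
Subtracting the 9 growth rings not captured gives 774 − 9 = 765 growth rings in the record.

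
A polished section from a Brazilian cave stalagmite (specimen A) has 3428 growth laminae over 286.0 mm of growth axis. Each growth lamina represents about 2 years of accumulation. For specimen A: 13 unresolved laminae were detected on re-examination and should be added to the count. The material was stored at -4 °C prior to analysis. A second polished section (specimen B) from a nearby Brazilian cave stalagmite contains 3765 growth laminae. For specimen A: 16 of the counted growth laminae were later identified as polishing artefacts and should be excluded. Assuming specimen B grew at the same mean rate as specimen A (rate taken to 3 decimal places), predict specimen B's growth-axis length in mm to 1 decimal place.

Specimen A: correcting the raw count gives 3428 − 16 + 13 = 3425 true growth laminae.
Specimen A: at 2 years per growth lamina, 3425 × 2 = 6850 years.
A: Extension rate ≈ 286.0 / 6850 = 0.042 mm/yr.
Specimen B: at 2 years per growth lamina, 3765 × 2 = 7530 years. Length of B = 0.042 × 7530 = 316.3 mm.

316.3 mm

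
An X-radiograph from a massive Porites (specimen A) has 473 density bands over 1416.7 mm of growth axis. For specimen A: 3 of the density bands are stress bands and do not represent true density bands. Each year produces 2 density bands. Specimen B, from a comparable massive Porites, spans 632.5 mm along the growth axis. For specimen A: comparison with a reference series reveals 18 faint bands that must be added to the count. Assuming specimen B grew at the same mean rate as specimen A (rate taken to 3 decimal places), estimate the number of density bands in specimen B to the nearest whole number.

218 density bands

Specimen A: true density band count = 473 − 3 + 18 = 488.
Specimen A: dividing by 2 density bands per year: 488 / 2 = 244 years.
A: 1416.7 mm over 244 years gives 1416.7 / 244 ≈ 5.806 mm/yr.
For B, 632.5 / 5.806 = 108.94 years; at 2 density bands per year that is 108.94 × 2 ≈ 218 density bands.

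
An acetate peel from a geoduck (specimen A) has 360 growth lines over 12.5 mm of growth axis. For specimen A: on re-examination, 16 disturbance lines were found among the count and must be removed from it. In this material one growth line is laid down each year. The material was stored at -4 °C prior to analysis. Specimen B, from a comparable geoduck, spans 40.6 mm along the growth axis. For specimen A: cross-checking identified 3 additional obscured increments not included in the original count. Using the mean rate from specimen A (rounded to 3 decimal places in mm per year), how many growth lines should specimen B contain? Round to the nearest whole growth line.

Specimen A: correcting the raw count gives 360 − 16 + 3 = 347 true growth lines.
A: Mean rate = 12.5 mm / 347 years ≈ 0.036 mm/year.
For B, 40.6 / 0.036 = 1127.78 years ≈ 1128 growth lines.

1128 growth lines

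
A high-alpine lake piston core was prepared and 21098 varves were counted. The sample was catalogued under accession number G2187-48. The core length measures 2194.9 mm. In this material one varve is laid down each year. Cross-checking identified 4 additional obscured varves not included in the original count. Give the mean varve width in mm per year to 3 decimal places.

0.104 mm per year

Adjusted count: 21098 + 4 = 21102 varves.
Mean rate = 2194.9 mm / 21102 years ≈ 0.104 mm per year.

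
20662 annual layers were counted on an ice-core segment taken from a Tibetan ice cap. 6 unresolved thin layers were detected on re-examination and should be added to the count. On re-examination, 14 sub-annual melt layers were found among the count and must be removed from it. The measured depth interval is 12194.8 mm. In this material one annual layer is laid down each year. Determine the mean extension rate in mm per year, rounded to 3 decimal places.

0.590 mm per year

Adjusted count: 20662 − 14 + 6 = 20654 annual layers.
12194.8 mm over 20654 years gives 12194.8 / 20654 ≈ 0.590 mm per year.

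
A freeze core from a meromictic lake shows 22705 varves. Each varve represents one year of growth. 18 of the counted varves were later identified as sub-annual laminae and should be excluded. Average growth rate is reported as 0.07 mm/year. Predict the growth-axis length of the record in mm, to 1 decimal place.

Adjusted count: 22705 − 18 = 22687 varves.
22687 years at 0.07 mm/year gives 0.07 × 22687 = 1588.1 mm.

1588.1 mm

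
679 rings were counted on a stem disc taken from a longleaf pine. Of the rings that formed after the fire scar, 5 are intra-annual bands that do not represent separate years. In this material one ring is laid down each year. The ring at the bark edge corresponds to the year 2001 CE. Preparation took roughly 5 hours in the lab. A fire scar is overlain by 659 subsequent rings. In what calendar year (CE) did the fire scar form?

1347 CE

659 rings formed after the fire scar.
Removing the 5 false rings leaves 659 − 5 = 654 true rings beyond the fire scar.
The ring at the bark edge is 2001 CE, so the fire scar dates to 2001 − 654 = 1347 CE.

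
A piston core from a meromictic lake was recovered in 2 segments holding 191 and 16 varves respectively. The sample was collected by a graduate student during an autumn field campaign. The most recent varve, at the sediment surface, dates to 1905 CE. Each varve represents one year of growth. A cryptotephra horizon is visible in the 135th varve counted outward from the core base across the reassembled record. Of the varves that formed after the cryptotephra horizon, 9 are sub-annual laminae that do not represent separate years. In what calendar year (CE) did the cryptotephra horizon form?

1842 CE

Total varves = 191 + 16 = 207.
207 − 135 = 72 varves lie beyond the cryptotephra horizon toward the sediment surface.
72 − 9 false = 63 true varves after the cryptotephra horizon.
The varve at the sediment surface is 1905 CE, so the cryptotephra horizon dates to 1905 − 63 = 1842 CE.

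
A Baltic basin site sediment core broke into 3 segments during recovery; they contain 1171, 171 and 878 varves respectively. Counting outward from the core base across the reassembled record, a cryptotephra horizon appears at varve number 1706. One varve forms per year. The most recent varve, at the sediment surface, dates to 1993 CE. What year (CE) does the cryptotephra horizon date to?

Total varves = 1171 + 171 + 878 = 2220.
2220 − 1706 = 514 varves lie beyond the cryptotephra horizon toward the sediment surface.
The varve at the sediment surface is 1993 CE, so the cryptotephra horizon dates to 1993 − 514 = 1479 CE.

1479 CE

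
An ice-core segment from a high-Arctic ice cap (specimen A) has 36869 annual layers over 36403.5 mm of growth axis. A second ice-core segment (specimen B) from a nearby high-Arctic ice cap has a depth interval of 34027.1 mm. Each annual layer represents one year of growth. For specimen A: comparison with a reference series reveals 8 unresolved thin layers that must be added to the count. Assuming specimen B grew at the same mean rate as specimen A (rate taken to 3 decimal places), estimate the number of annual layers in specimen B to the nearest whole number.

Specimen A: adjusted count: 36869 + 8 = 36877 annual layers.
A: Mean rate = 36403.5 mm / 36877 years ≈ 0.987 mm/yr.
Specimen B: 34027.1 mm / 0.987 mm per year = 34475.28 years ≈ 34475 annual layers.

34475 annual layers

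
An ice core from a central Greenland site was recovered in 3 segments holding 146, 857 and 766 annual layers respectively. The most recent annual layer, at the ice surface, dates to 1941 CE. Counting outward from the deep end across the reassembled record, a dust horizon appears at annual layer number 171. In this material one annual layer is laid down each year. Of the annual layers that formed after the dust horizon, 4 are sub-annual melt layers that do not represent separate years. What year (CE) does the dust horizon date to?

347 CE

Total annual layers = 146 + 857 + 766 = 1769.
The dust horizon sits at annual layer 171 from the deep end, so 1769 − 171 = 1598 annual layers formed after it.
Removing the 4 false annual layers leaves 1598 − 4 = 1594 true annual layers beyond the dust horizon.
The annual layer at the ice surface is 1941 CE, so the dust horizon dates to 1941 − 1594 = 347 CE.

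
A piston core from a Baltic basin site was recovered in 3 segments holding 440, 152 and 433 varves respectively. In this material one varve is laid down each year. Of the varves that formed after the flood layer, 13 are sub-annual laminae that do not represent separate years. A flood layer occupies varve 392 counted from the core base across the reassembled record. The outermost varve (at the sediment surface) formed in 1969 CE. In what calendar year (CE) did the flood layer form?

1349 CE

Total varves = 440 + 152 + 433 = 1025.
The flood layer sits at varve 392 from the core base, so 1025 − 392 = 633 varves formed after it.
Removing the 13 false varves leaves 633 − 13 = 620 true varves beyond the flood layer.
The varve at the sediment surface is 1969 CE, so the flood layer dates to 1969 − 620 = 1349 CE.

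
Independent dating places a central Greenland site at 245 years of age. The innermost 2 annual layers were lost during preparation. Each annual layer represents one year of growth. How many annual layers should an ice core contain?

Expected annual layers over 245 years: 245.
Less the 2 uncaptured annual layers: 245 − 2 = 243.

243 annual layers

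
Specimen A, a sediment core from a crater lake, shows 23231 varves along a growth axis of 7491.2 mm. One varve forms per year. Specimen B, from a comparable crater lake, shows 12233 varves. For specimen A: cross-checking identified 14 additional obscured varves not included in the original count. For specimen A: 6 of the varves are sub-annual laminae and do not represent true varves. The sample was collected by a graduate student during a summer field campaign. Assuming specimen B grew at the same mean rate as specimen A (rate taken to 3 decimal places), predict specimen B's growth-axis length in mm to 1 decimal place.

3939.0 mm

Specimen A: true varve count = 23231 − 6 + 14 = 23239.
A: Extension rate ≈ 7491.2 / 23239 = 0.322 mm per year.
For B, 0.322 mm/year × 12233 years = 3939.0 mm.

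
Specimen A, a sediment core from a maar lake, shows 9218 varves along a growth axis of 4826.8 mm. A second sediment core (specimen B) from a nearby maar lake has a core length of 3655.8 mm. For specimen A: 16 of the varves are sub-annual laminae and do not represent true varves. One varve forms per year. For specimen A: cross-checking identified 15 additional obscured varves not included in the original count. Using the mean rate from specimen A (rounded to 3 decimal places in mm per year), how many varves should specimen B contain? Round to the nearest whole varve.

Specimen A: after corrections the count is 9218 − 16 + 15 = 9217 varves.
A: Mean rate = 4826.8 mm / 9217 years ≈ 0.524 mm per year.
B spans 3655.8 / 0.524 = 6976.72 years ≈ 6977 varves.

6977 varves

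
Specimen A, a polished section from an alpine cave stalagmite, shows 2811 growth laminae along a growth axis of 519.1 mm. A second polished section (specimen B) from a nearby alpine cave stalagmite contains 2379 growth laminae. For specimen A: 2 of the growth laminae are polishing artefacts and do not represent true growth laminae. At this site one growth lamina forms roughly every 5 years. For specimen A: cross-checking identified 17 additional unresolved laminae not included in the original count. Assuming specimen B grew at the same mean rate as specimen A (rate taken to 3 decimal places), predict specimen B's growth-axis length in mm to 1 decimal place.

Specimen A: true growth lamina count = 2811 − 2 + 17 = 2826.
Specimen A: at 5 years per growth lamina, 2826 × 5 = 14130 years.
A: 519.1 mm over 14130 years gives 519.1 / 14130 ≈ 0.037 mm/yr.
Specimen B: at 5 years per growth lamina, 2379 × 5 = 11895 years. For B, 0.037 mm/year × 11895 years = 440.1 mm.

440.1 mm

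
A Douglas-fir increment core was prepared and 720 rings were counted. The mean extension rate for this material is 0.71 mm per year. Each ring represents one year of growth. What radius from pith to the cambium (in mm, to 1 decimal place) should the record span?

511.2 mm

The record spans 720 years at 0.71 mm per year.
720 years at 0.71 mm/year gives 0.71 × 720 = 511.2 mm.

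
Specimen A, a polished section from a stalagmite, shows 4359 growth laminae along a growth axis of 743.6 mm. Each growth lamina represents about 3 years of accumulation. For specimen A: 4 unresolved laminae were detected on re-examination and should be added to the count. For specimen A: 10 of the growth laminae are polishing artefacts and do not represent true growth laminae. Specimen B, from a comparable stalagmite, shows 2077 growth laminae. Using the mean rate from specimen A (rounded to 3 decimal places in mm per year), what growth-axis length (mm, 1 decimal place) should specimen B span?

355.2 mm

Specimen A: true growth lamina count = 4359 − 10 + 4 = 4353.
Specimen A: multiplying by 3 years per growth lamina: 4353 × 3 = 13059 years.
A: Extension rate ≈ 743.6 / 13059 = 0.057 mm/year.
Specimen B: 2077 growth laminae at 3 years each span 2077 × 3 = 6231 years. For B, 0.057 mm/year × 6231 years = 355.2 mm.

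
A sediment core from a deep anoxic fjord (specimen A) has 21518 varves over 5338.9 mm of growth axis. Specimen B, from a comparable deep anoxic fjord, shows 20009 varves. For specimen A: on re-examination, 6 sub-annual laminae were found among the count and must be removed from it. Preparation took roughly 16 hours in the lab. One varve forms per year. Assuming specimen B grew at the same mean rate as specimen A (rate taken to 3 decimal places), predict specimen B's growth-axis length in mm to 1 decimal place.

Specimen A: after corrections the count is 21518 − 6 = 21512 varves.
A: Extension rate ≈ 5338.9 / 21512 = 0.248 mm/yr.
B's length ≈ 0.248 × 20009 = 4962.2 mm.

4962.2 mm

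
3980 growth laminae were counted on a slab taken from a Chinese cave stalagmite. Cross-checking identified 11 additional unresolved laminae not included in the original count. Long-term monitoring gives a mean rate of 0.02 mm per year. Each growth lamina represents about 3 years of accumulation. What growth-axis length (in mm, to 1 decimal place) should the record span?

239.5 mm

After corrections the count is 3980 + 11 = 3991 growth laminae.
At 3 years per growth lamina, 3991 × 3 = 11973 years.
Predicted length = 0.02 mm/year × 11973 years = 239.5 mm.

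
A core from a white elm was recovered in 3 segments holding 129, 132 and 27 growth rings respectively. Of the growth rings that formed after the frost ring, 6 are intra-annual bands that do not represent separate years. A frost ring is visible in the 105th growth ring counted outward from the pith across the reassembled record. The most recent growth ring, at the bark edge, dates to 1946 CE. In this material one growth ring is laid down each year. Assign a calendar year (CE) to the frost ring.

Total growth rings = 129 + 132 + 27 = 288.
The frost ring sits at growth ring 105 from the pith, so 288 − 105 = 183 growth rings formed after it.
183 − 6 false = 177 true growth rings after the frost ring.
Counting back 177 years from 1946 CE places the frost ring in 1946 − 177 = 1769 CE.

1769 CE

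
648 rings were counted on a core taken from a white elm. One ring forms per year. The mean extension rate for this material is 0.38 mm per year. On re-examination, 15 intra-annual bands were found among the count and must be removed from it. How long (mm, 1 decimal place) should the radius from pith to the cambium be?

240.5 mm

After corrections the count is 648 − 15 = 633 rings.
Length ≈ 0.38 × 633 = 240.5 mm.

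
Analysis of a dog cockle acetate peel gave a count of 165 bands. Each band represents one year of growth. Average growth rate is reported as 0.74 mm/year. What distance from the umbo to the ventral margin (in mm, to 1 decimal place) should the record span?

122.1 mm

The record spans 165 years at 0.74 mm per year.
Length ≈ 0.74 × 165 = 122.1 mm.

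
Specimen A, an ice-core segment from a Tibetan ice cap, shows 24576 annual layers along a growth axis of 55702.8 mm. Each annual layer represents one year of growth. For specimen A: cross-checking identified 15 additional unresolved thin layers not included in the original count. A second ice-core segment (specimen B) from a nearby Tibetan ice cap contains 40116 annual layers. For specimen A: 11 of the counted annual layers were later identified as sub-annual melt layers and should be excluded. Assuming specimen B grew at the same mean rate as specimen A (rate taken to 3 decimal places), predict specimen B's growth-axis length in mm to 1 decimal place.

90902.9 mm

Specimen A: after corrections the count is 24576 − 11 + 15 = 24580 annual layers.
A: Mean rate = 55702.8 mm / 24580 years ≈ 2.266 mm/year.
B's length ≈ 2.266 × 40116 = 90902.9 mm.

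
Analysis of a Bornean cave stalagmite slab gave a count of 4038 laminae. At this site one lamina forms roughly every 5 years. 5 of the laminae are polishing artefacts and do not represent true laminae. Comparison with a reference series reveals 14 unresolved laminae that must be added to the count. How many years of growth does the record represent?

After corrections the count is 4038 − 5 + 14 = 4047 laminae.
At 5 years per lamina, 4047 × 5 = 20235 years.

20235 years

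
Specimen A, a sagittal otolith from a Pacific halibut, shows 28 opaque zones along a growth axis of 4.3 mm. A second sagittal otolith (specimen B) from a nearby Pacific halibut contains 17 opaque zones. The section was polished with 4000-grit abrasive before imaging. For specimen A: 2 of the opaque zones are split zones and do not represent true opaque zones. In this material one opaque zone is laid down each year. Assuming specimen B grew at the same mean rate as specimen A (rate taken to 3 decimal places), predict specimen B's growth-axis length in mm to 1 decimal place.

2.8 mm

Specimen A: after corrections the count is 28 − 2 = 26 opaque zones.
A: Mean rate = 4.3 mm / 26 years ≈ 0.165 mm/year.
B's length ≈ 0.165 × 17 = 2.8 mm.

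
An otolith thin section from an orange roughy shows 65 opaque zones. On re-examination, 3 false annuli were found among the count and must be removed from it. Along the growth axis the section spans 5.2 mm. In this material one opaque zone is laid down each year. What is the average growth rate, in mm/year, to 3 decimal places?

0.084 mm/year

After corrections the count is 65 − 3 = 62 opaque zones.
5.2 mm over 62 years gives 5.2 / 62 ≈ 0.084 mm/year.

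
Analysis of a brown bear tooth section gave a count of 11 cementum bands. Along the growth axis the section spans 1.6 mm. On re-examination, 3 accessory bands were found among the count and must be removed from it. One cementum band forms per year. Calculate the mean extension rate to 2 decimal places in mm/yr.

0.20 mm/yr

True cementum band count = 11 − 3 = 8.
Mean rate = 1.6 mm / 8 years ≈ 0.20 mm/yr.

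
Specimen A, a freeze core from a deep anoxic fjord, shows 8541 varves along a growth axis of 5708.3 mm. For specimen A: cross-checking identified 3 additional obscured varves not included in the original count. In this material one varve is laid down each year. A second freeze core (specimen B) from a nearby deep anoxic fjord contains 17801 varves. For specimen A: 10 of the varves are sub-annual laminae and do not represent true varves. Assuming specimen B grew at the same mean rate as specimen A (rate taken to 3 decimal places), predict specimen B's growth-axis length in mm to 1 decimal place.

11908.9 mm

Specimen A: correcting the raw count gives 8541 − 10 + 3 = 8534 true varves.
A: 5708.3 mm over 8534 years gives 5708.3 / 8534 ≈ 0.669 mm/year.
For B, 0.669 mm/year × 17801 years = 11908.9 mm.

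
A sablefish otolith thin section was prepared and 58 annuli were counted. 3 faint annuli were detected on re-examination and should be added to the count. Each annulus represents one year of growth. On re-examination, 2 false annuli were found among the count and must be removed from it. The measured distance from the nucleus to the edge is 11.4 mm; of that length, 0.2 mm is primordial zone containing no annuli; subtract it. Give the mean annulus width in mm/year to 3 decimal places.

0.190 mm/year

True annulus count = 58 − 2 + 3 = 59.
Removing the 0.2 mm offcut leaves 11.4 − 0.2 = 11.2 mm.
Extension rate ≈ 11.2 / 59 = 0.190 mm/year.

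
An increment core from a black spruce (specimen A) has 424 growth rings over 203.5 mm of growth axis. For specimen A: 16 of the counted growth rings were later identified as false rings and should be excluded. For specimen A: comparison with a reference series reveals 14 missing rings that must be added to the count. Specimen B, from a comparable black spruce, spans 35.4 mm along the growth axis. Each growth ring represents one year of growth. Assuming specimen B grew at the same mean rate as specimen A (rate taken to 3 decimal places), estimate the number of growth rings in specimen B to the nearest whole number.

73 growth rings

Specimen A: true growth ring count = 424 − 16 + 14 = 422.
A: Mean rate = 203.5 mm / 422 years ≈ 0.482 mm/yr.
For B, 35.4 / 0.482 = 73.44 years ≈ 73 growth rings.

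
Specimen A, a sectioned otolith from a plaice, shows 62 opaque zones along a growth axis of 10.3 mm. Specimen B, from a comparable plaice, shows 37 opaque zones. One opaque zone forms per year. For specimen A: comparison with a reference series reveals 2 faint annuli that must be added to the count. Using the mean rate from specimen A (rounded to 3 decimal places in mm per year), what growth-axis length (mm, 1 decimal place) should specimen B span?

Specimen A: true opaque zone count = 62 + 2 = 64.
A: Extension rate ≈ 10.3 / 64 = 0.161 mm/yr.
B's length ≈ 0.161 × 37 = 6.0 mm.

6.0 mm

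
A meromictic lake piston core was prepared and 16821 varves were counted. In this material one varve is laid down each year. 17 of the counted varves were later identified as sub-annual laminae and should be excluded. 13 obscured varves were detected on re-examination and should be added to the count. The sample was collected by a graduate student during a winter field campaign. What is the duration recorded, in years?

After corrections the count is 16821 − 17 + 13 = 16817 varves.
One varve per year makes the duration 16817 years.

16817 yr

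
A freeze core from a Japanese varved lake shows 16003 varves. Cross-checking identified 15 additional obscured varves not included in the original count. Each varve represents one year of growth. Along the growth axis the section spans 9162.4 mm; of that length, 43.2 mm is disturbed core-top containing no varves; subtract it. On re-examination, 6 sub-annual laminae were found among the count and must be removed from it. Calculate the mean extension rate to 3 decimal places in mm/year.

0.570 mm/year

Correcting the raw count gives 16003 − 6 + 15 = 16012 true varves.
Net length = 9162.4 − 43.2 = 9119.2 mm.
Extension rate ≈ 9119.2 / 16012 = 0.570 mm/year.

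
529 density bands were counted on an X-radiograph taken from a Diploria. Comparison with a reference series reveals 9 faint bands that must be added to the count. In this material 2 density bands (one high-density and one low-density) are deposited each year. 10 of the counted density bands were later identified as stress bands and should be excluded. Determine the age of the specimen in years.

Correcting the raw count gives 529 − 10 + 9 = 528 true density bands.
With 2 density bands per year, 528 / 2 = 264 years.

264 years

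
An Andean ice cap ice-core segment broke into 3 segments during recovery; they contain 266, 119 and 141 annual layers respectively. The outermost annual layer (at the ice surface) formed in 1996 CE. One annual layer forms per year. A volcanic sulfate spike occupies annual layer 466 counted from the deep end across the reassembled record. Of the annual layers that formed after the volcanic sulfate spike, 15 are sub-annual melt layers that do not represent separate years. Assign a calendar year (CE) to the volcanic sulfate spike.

Total annual layers = 266 + 119 + 141 = 526.
Between annual layer 466 and the ice surface there are 526 − 466 = 60 annual layers.
Removing the 15 false annual layers leaves 60 − 15 = 45 true annual layers beyond the volcanic sulfate spike.
The annual layer at the ice surface is 1996 CE, so the volcanic sulfate spike dates to 1996 − 45 = 1951 CE.

1951 CE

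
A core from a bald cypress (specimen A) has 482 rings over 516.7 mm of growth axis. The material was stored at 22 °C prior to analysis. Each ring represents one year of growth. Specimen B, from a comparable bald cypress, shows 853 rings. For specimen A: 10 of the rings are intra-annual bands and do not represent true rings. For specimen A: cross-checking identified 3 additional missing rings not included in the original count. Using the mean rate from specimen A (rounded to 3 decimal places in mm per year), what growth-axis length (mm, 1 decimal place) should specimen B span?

Specimen A: adjusted count: 482 − 10 + 3 = 475 rings.
A: Extension rate ≈ 516.7 / 475 = 1.088 mm/yr.
Length of B = 1.088 × 853 = 928.1 mm.

928.1 mm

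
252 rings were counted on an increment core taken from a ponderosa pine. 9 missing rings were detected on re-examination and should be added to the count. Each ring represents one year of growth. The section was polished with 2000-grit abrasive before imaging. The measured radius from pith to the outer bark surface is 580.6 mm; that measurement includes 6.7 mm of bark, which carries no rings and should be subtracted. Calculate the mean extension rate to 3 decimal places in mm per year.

2.199 mm per year

Correcting the raw count gives 252 + 9 = 261 true rings.
Removing the 6.7 mm offcut leaves 580.6 − 6.7 = 573.9 mm.
Extension rate ≈ 573.9 / 261 = 2.199 mm per year.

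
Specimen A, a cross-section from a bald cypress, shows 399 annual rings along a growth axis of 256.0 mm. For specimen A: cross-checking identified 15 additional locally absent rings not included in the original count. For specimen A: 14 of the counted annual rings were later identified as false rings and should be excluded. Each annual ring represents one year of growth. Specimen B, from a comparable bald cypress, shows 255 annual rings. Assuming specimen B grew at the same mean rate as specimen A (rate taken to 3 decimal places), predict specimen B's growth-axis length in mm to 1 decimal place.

163.2 mm

Specimen A: correcting the raw count gives 399 − 14 + 15 = 400 true annual rings.
A: 256.0 mm over 400 years gives 256.0 / 400 ≈ 0.640 mm per year.
For B, 0.640 mm/year × 255 years = 163.2 mm.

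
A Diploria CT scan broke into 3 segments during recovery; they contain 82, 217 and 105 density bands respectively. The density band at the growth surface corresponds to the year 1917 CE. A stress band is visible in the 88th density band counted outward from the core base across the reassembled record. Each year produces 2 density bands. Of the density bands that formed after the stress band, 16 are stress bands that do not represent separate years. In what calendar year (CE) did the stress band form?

1767 CE

Total density bands = 82 + 217 + 105 = 404.
The stress band sits at density band 88 from the core base, so 404 − 88 = 316 density bands formed after it.
316 − 16 false = 300 true density bands after the stress band.
With 2 density bands per year, 300 / 2 = 150 years.
Counting back 150 years from 1917 CE places the stress band in 1917 − 150 = 1767 CE.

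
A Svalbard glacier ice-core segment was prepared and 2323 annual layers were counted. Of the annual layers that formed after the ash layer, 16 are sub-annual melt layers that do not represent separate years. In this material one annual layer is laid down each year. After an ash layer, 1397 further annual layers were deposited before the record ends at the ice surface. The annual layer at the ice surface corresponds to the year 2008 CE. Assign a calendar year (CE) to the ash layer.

There are 1397 annual layers younger than the ash layer.
1397 − 16 false = 1381 true annual layers after the ash layer.
The annual layer at the ice surface is 2008 CE, so the ash layer dates to 2008 − 1381 = 627 CE.

627 CE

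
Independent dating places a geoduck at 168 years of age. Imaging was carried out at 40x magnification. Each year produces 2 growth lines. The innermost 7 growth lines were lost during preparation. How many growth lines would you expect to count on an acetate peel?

329 growth lines

168 years at 2 growth lines per year gives 168 × 2 = 336 growth lines.
Less the 7 uncaptured growth lines: 336 − 7 = 329.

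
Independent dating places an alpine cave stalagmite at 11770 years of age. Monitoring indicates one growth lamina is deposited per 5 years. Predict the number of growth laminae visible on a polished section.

2354 growth laminae

At 5 years per growth lamina, 11770 / 5 = 2354 growth laminae are expected.
So 2354 growth laminae should be present.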